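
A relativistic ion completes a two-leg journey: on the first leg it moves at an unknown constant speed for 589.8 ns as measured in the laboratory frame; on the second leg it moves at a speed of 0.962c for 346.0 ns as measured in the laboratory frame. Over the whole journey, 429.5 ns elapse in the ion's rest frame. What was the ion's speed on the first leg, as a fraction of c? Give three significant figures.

Leg 1: speed unknown; τ_1 = 589.8/γ_1.
Leg 2: γ = 1/√(1 − 0.962²) = 1/√0.07456 = 3.662; τ_2 = 346.0/3.662 = 94.48 ns.
Total proper time: τ_1 + 94.48 = 429.5, so τ_1 = 429.5 − 94.48 = 335.0 ns.
γ_1 = 589.8/335.0 = 1.760; β = √(1 − 1/γ²) = √0.6773.

β = 0.823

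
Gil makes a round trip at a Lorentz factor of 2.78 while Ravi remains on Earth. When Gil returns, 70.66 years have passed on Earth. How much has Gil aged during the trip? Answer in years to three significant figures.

τ = 25.4 years

γ = 2.78
Gil's clock measures proper time along the trip: τ = Δt/γ = 70.66/2.780 years.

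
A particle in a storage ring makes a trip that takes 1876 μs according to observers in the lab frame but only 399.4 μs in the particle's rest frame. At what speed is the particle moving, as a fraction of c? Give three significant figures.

The proper time is measured in the particle's rest frame (both events occur at the particle's location); Δt is measured in the lab frame. γ = Δt/τ = 1876/399.4 = 4.697.
β = √(1 − 1/γ²) = √(1 − 0.04533) = √0.9547

v = 0.977c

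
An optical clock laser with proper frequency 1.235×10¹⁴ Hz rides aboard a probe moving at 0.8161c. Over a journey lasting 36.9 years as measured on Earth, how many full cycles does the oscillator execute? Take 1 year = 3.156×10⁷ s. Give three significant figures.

N = 8.31×10²²

γ = 1/√(1 − 0.8161²) = 1/√0.3340 = 1.730
The oscillator's own cycle count is N = f × τ where τ is the proper time aboard the probe. τ = Δt/γ = 36.9/1.730 = 21.32 years = 6.730×10⁸ s.
N = 1.235×10¹⁴ × 6.730×10⁸ = 8.312×10²².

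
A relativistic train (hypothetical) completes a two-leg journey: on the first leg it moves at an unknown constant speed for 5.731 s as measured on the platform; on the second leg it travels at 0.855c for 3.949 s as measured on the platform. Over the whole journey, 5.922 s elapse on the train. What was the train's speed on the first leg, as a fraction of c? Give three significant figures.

Leg 1: speed unknown; τ_1 = 5.731/γ_1.
Leg 2: γ = 1/√(1 − 0.855²) = 1/√0.2690 = 1.928; τ_2 = 3.949/1.928 = 2.048 s.
Total proper time: τ_1 + 2.048 = 5.922, so τ_1 = 5.922 − 2.048 = 3.874 s.
γ_1 = 5.731/3.874 = 1.479; β = √(1 − 1/γ²) = √0.5431.

β = 0.737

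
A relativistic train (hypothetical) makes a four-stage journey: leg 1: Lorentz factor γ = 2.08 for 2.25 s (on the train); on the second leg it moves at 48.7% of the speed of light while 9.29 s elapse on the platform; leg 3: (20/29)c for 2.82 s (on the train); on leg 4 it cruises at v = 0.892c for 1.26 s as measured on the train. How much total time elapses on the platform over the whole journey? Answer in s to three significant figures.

Δt = 20.7 s

Leg 1: γ = 2.08; Δt_1 = 2.080 × 2.25 = 4.680 s.
Leg 2: 9.29 s is already measured on the platform.
Leg 3: γ = 1/√(1 − (20/29)²) = 29/21 ≈ 1.381; Δt_3 = 1.381 × 2.82 = 3.894 s.
Leg 4: γ = 1/√(1 − 0.892²) = 1/√0.2043 = 2.212; Δt_4 = 2.212 × 1.26 = 2.787 s.
Total: 4.680 + 9.290 + 3.894 + 2.787 s.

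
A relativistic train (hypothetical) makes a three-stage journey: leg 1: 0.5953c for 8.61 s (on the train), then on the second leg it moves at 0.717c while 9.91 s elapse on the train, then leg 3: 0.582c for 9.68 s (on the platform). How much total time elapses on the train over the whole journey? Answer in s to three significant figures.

τ = 26.4 s

Leg 1: 8.61 s is already measured on the train.
Leg 2: 9.91 s is already measured on the train.
Leg 3: γ = 1/√(1 − 0.582²) = 1/√0.6613 = 1.230; τ_3 = 9.68/1.230 = 7.872 s.
Total: 8.610 + 9.910 + 7.872 s.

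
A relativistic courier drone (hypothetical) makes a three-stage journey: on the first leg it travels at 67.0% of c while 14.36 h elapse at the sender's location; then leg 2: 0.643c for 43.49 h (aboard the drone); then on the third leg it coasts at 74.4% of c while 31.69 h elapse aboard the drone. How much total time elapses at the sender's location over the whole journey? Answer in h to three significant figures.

Leg 1: 14.36 h is already measured at the sender's location.
Leg 2: γ = 1/√(1 − 0.643²) = 1/√0.5866 = 1.306; Δt_2 = 1.306 × 43.49 = 56.79 h.
Leg 3: β = 0.744; γ = 1/√(1 − 0.744²) = 1/√0.4465 = 1.497; Δt_3 = 1.497 × 31.69 = 47.43 h.
Total: 14.36 + 56.79 + 47.43 h.

Δt = 119 h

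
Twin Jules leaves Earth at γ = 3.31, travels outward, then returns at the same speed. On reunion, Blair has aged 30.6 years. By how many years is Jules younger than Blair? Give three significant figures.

Δt − τ = 21.4 years

γ = 3.31
Jules's elapsed proper time: τ = 30.6/3.310 = 9.245 years.
Age gap = Δt − τ = 30.6 − 9.245 years.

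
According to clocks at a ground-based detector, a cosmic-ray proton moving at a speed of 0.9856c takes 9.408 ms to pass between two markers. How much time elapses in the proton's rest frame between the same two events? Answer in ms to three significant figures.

τ = 1.59 ms

γ = 1/√(1 − 0.9856²) = 1/√0.02859 = 5.914
The interval measured at a ground-based detector is the dilated one; the clock in the proton's rest frame measures the proper time τ = Δt/γ = 9.408/5.914 ms.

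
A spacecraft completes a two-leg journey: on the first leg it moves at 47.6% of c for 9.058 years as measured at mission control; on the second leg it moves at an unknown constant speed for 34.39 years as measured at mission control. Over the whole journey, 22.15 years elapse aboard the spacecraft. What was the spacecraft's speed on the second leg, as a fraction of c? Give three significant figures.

Leg 1: β = 0.476; γ = 1/√(1 − 0.476²) = 1/√0.7734 = 1.137; τ_1 = 9.058/1.137 = 7.966 years.
Leg 2: speed unknown; τ_2 = 34.39/γ_2.
Total proper time: 7.966 + τ_2 = 22.15, so τ_2 = 22.15 − 7.966 = 14.18 years.
γ_2 = 34.39/14.18 = 2.425; β = √(1 − 1/γ²) = √0.8299.

β = 0.911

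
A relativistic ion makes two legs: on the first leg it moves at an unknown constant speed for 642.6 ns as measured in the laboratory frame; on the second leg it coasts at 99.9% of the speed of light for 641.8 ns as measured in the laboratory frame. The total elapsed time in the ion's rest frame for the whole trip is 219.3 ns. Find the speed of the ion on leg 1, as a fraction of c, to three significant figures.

Leg 1: speed unknown; τ_1 = 642.6/γ_1.
Leg 2: β = 0.999; γ = 1/√(1 − 0.999²) = 1/√0.001999 = 22.37; τ_2 = 641.8/22.37 = 28.69 ns.
Total proper time: τ_1 + 28.69 = 219.3, so τ_1 = 219.3 − 28.69 = 190.6 ns.
γ_1 = 642.6/190.6 = 3.371; β = √(1 − 1/γ²) = √0.9120.

β = 0.955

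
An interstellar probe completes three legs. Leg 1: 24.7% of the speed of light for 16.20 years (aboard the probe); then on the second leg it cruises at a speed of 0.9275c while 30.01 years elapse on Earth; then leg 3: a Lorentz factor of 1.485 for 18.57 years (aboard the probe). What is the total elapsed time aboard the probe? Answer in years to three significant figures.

τ = 46.0 years

Leg 1: 16.20 years is already measured aboard the probe.
Leg 2: γ = 1/√(1 − 0.9275²) = 1/√0.1397 = 2.675; τ_2 = 30.01/2.675 = 11.22 years.
Leg 3: 18.57 years is already measured aboard the probe.
Total: 16.20 + 11.22 + 18.57 years.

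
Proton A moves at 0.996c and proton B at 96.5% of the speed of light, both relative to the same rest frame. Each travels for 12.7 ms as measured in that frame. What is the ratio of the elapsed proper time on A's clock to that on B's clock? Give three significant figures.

A: γ = 1/√(1 − 0.996²) = 1/√0.007984 = 11.19. B: β = 0.965; γ = 1/√(1 − 0.965²) = 1/√0.06878 = 3.813.
τ_A/τ_B = γ_B/γ_A = 3.813/11.19 = 0.3407, so τ_A/τ_B = 0.3407.

τ_A/τ_B = 0.341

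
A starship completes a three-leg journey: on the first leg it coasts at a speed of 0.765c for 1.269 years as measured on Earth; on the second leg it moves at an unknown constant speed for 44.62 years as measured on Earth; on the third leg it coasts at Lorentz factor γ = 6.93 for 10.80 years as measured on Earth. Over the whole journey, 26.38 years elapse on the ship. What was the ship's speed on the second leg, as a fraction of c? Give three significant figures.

Leg 1: γ = 1/√(1 − 0.765²) = 1/√0.4148 = 1.553; τ_1 = 1.269/1.553 = 0.8173 years.
Leg 2: speed unknown; τ_2 = 44.62/γ_2.
Leg 3: γ = 6.93; τ_3 = 10.80/6.930 = 1.558 years.
Total proper time: 0.8173 + τ_2 + 1.558 = 26.38, so τ_2 = 26.38 − 2.376 = 24.00 years.
γ_2 = 44.62/24.00 = 1.859; β = √(1 − 1/γ²) = √0.7106.

β = 0.843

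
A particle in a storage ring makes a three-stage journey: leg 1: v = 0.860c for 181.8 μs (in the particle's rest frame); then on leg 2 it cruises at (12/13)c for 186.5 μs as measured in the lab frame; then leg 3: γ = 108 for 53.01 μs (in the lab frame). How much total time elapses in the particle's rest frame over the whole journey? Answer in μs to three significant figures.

Leg 1: 181.8 μs is already measured in the particle's rest frame.
Leg 2: γ = 1/√(1 − (12/13)²) = 13/5 = 2.600; τ_2 = 186.5/2.600 = 71.73 μs.
Leg 3: γ = 108; τ_3 = 53.01/108.0 = 0.4908 μs.
Total: 181.8 + 71.73 + 0.4908 μs.

τ = 254 μs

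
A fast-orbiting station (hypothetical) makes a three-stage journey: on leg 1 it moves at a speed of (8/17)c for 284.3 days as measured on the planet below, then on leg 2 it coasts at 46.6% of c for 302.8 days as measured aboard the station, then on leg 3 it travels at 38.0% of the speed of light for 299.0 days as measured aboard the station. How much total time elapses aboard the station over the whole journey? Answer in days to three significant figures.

τ = 853 days

Leg 1: γ = 1/√(1 − (8/17)²) = 17/15 ≈ 1.133; τ_1 = 284.3/1.133 = 250.9 days.
Leg 2: 302.8 days is already measured aboard the station.
Leg 3: 299.0 days is already measured aboard the station.
Total: 250.9 + 302.8 + 299.0 days.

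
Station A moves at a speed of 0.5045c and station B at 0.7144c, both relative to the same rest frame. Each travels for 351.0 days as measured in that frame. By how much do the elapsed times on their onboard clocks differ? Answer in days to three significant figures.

|τ_A − τ_B| = 57.4 days

A: γ = 1/√(1 − 0.5045²) = 1/√0.7455 = 1.158; τ_A = 351.0/1.158 = 303.1 days.
B: γ = 1/√(1 − 0.7144²) = 1/√0.4896 = 1.429; τ_B = 351.0/1.429 = 245.6 days.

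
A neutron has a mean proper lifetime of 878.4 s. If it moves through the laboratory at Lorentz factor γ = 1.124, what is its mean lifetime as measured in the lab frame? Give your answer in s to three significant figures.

Δt = 987 s

γ = 1.124
The rest-frame lifetime is the proper time; the lab measures the dilated interval Δt = γτ₀ = 1.124 × 878.4 s.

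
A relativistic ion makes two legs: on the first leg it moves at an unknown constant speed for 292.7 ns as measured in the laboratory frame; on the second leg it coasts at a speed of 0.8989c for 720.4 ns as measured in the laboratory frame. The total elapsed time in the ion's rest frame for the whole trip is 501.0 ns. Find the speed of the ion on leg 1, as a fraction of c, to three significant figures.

Leg 1: speed unknown; τ_1 = 292.7/γ_1.
Leg 2: γ = 1/√(1 − 0.8989²) = 1/√0.1920 = 2.282; τ_2 = 720.4/2.282 = 315.6 ns.
Total proper time: τ_1 + 315.6 = 501.0, so τ_1 = 501.0 − 315.6 = 185.4 ns.
γ_1 = 292.7/185.4 = 1.579; β = √(1 − 1/γ²) = √0.5990.

β = 0.774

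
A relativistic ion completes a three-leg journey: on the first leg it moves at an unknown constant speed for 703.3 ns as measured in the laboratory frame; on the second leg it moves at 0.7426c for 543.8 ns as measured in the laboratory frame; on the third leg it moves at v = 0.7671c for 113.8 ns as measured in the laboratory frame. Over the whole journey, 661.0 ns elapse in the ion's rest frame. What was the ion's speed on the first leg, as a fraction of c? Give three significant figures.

β = 0.948

Leg 1: speed unknown; τ_1 = 703.3/γ_1.
Leg 2: γ = 1/√(1 − 0.7426²) = 1/√0.4485 = 1.493; τ_2 = 543.8/1.493 = 364.2 ns.
Leg 3: γ = 1/√(1 − 0.7671²) = 1/√0.4116 = 1.559; τ_3 = 113.8/1.559 = 73.01 ns.
Total proper time: τ_1 + 364.2 + 73.01 = 661.0, so τ_1 = 661.0 − 437.2 = 223.8 ns.
γ_1 = 703.3/223.8 = 3.143; β = √(1 − 1/γ²) = √0.8987.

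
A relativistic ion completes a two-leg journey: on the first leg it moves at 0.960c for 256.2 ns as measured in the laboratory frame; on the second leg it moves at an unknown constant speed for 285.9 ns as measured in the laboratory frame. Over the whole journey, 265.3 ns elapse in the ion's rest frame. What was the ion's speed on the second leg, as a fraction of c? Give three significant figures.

β = 0.736

Leg 1: γ = 1/√(1 − 0.960²) = 25/7 ≈ 3.571; τ_1 = 256.2/3.571 = 71.74 ns.
Leg 2: speed unknown; τ_2 = 285.9/γ_2.
Total proper time: 71.74 + τ_2 = 265.3, so τ_2 = 265.3 − 71.74 = 193.6 ns.
γ_2 = 285.9/193.6 = 1.477; β = √(1 − 1/γ²) = √0.5416.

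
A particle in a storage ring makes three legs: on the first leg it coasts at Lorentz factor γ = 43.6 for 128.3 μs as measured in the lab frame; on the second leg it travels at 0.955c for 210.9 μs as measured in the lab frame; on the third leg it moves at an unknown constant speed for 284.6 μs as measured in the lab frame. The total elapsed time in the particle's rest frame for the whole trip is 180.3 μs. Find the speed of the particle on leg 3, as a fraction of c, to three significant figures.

Leg 1: γ = 43.6; τ_1 = 128.3/43.60 = 2.943 μs.
Leg 2: γ = 1/√(1 − 0.955²) = 1/√0.08798 = 3.371; τ_2 = 210.9/3.371 = 62.55 μs.
Leg 3: speed unknown; τ_3 = 284.6/γ_3.
Total proper time: 2.943 + 62.55 + τ_3 = 180.3, so τ_3 = 180.3 − 65.50 = 114.8 μs.
γ_3 = 284.6/114.8 = 2.479; β = √(1 − 1/γ²) = √0.8373.

β = 0.915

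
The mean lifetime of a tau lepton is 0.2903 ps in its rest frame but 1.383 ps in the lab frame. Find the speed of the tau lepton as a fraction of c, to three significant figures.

γ = Δt/τ₀ = 1.383/0.2903 = 4.764
β = √(1 − 1/γ²) = √(1 − 0.04406) = √0.9559

v = 0.978c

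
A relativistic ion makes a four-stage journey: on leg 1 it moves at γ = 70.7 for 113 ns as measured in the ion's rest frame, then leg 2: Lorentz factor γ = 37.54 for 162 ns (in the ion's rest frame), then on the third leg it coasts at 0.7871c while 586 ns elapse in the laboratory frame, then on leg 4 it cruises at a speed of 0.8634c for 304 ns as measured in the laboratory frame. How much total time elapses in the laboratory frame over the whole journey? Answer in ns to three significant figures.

Δt = 1.50×10⁴ ns

Leg 1: γ = 70.7; Δt_1 = 70.70 × 113 = 7989 ns.
Leg 2: γ = 37.54; Δt_2 = 37.54 × 162 = 6081 ns.
Leg 3: 586 ns is already measured in the laboratory frame.
Leg 4: 304 ns is already measured in the laboratory frame.
Total: 7989 + 6081 + 586.0 + 304.0 ns.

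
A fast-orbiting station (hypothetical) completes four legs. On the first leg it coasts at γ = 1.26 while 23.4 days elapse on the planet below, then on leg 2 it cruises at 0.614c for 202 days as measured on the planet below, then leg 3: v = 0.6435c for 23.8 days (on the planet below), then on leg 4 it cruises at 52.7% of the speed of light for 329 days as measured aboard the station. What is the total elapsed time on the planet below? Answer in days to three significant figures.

Leg 1: 23.4 days is already measured on the planet below.
Leg 2: 202 days is already measured on the planet below.
Leg 3: 23.8 days is already measured on the planet below.
Leg 4: β = 0.527; γ = 1/√(1 − 0.527²) = 1/√0.7223 = 1.177; Δt_4 = 1.177 × 329 = 387.1 days.
Total: 23.40 + 202.0 + 23.80 + 387.1 days.

Δt = 636 days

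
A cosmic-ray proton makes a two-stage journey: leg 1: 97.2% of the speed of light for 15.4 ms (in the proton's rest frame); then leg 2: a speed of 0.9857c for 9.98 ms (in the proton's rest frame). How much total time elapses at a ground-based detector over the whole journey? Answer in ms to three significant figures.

Leg 1: β = 0.972; γ = 1/√(1 − 0.972²) = 1/√0.05522 = 4.256; Δt_1 = 4.256 × 15.4 = 65.54 ms.
Leg 2: γ = 1/√(1 − 0.9857²) = 1/√0.02840 = 5.934; Δt_2 = 5.934 × 9.98 = 59.23 ms.
Total: 65.54 + 59.23 ms.

Δt = 125 ms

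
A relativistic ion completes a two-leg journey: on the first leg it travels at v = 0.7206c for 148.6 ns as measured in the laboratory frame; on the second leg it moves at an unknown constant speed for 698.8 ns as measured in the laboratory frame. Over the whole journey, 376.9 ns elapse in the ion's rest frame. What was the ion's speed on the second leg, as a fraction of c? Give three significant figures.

Leg 1: γ = 1/√(1 − 0.7206²) = 1/√0.4807 = 1.442; τ_1 = 148.6/1.442 = 103.0 ns.
Leg 2: speed unknown; τ_2 = 698.8/γ_2.
Total proper time: 103.0 + τ_2 = 376.9, so τ_2 = 376.9 − 103.0 = 273.9 ns.
γ_2 = 698.8/273.9 = 2.552; β = √(1 − 1/γ²) = √0.8464.

β = 0.920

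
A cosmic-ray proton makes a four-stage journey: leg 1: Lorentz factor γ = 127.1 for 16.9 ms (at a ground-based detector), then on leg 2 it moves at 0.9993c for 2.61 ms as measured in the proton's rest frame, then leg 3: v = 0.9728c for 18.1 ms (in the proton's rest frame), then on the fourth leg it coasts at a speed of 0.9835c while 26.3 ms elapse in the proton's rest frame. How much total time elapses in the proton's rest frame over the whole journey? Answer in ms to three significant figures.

Leg 1: γ = 127.1; τ_1 = 16.9/127.1 = 0.1330 ms.
Leg 2: 2.61 ms is already measured in the proton's rest frame.
Leg 3: 18.1 ms is already measured in the proton's rest frame.
Leg 4: 26.3 ms is already measured in the proton's rest frame.
Total: 0.1330 + 2.610 + 18.10 + 26.30 ms.

τ = 47.1 ms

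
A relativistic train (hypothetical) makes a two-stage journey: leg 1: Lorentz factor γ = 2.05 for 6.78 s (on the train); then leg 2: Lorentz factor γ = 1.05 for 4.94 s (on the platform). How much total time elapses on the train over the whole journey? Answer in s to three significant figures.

Leg 1: 6.78 s is already measured on the train.
Leg 2: γ = 1.05; τ_2 = 4.94/1.050 = 4.705 s.
Total: 6.780 + 4.705 s.

τ = 11.5 s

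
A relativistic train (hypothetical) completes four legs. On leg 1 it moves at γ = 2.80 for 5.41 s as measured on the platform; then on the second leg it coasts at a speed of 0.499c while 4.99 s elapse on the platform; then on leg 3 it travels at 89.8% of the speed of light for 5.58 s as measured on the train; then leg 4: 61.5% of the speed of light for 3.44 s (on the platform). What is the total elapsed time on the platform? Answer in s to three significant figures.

Leg 1: 5.41 s is already measured on the platform.
Leg 2: 4.99 s is already measured on the platform.
Leg 3: β = 0.898; γ = 1/√(1 − 0.898²) = 1/√0.1936 = 2.273; Δt_3 = 2.273 × 5.58 = 12.68 s.
Leg 4: 3.44 s is already measured on the platform.
Total: 5.410 + 4.990 + 12.68 + 3.440 s.

Δt = 26.5 s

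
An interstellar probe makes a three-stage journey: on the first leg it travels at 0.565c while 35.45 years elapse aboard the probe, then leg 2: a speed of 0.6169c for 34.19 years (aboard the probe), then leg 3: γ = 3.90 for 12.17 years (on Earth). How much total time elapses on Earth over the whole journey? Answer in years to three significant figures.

Leg 1: γ = 1/√(1 − 0.565²) = 1/√0.6808 = 1.212; Δt_1 = 1.212 × 35.45 = 42.96 years.
Leg 2: γ = 1/√(1 − 0.6169²) = 1/√0.6194 = 1.271; Δt_2 = 1.271 × 34.19 = 43.44 years.
Leg 3: 12.17 years is already measured on Earth.
Total: 42.96 + 43.44 + 12.17 years.

Δt = 98.6 years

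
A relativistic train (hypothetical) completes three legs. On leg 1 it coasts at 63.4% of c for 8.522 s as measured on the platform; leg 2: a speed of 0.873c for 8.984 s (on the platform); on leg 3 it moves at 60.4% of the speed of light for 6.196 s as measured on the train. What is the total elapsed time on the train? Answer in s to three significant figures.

Leg 1: β = 0.634; γ = 1/√(1 − 0.634²) = 1/√0.5980 = 1.293; τ_1 = 8.522/1.293 = 6.590 s.
Leg 2: γ = 1/√(1 − 0.873²) = 1/√0.2379 = 2.050; τ_2 = 8.984/2.050 = 4.382 s.
Leg 3: 6.196 s is already measured on the train.
Total: 6.590 + 4.382 + 6.196 s.

τ = 17.2 s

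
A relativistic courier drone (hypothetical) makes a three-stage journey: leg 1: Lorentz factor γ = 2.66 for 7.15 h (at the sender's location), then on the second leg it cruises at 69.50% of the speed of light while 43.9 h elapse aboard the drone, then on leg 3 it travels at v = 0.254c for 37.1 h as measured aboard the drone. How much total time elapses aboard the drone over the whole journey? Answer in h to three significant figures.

Leg 1: γ = 2.66; τ_1 = 7.15/2.660 = 2.688 h.
Leg 2: 43.9 h is already measured aboard the drone.
Leg 3: 37.1 h is already measured aboard the drone.
Total: 2.688 + 43.90 + 37.10 h.

τ = 83.7 h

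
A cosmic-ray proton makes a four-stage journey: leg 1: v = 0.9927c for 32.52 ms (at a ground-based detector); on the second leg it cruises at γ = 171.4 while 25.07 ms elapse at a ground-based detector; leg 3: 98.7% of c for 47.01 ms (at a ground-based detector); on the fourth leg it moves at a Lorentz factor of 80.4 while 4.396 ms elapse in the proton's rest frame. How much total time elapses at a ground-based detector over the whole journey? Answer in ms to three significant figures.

Δt = 458 ms

Leg 1: 32.52 ms is already measured at a ground-based detector.
Leg 2: 25.07 ms is already measured at a ground-based detector.
Leg 3: 47.01 ms is already measured at a ground-based detector.
Leg 4: γ = 80.4; Δt_4 = 80.40 × 4.396 = 353.4 ms.
Total: 32.52 + 25.07 + 47.01 + 353.4 ms.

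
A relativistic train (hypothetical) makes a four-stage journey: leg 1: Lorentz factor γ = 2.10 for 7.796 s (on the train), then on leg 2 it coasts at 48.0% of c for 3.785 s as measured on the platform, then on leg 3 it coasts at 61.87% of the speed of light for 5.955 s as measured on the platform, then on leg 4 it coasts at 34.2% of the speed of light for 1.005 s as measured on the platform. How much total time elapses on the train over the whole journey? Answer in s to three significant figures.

Leg 1: 7.796 s is already measured on the train.
Leg 2: β = 0.480; γ = 1/√(1 − 0.480²) = 1/√0.7696 = 1.140; τ_2 = 3.785/1.140 = 3.320 s.
Leg 3: β = 0.6187; γ = 1/√(1 − 0.6187²) = 1/√0.6172 = 1.273; τ_3 = 5.955/1.273 = 4.678 s.
Leg 4: β = 0.342; γ = 1/√(1 − 0.342²) = 1/√0.8830 = 1.064; τ_4 = 1.005/1.064 = 0.9444 s.
Total: 7.796 + 3.320 + 4.678 + 0.9444 s.

τ = 16.7 s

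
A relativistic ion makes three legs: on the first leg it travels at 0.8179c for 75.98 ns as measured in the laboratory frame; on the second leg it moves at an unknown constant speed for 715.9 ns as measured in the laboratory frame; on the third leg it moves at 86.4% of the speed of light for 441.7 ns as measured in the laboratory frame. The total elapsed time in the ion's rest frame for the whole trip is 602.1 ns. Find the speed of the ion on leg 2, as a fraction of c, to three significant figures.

Leg 1: γ = 1/√(1 − 0.8179²) = 1/√0.3310 = 1.738; τ_1 = 75.98/1.738 = 43.72 ns.
Leg 2: speed unknown; τ_2 = 715.9/γ_2.
Leg 3: β = 0.864; γ = 1/√(1 − 0.864²) = 1/√0.2535 = 1.986; τ_3 = 441.7/1.986 = 222.4 ns.
Total proper time: 43.72 + τ_2 + 222.4 = 602.1, so τ_2 = 602.1 − 266.1 = 336.0 ns.
γ_2 = 715.9/336.0 = 2.131; β = √(1 − 1/γ²) = √0.7797.

β = 0.883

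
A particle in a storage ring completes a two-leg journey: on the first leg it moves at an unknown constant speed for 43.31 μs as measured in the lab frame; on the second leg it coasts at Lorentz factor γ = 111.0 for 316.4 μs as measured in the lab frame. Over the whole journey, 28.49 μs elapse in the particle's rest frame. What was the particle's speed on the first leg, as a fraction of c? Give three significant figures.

β = 0.806

Leg 1: speed unknown; τ_1 = 43.31/γ_1.
Leg 2: γ = 111.0; τ_2 = 316.4/111.0 = 2.850 μs.
Total proper time: τ_1 + 2.850 = 28.49, so τ_1 = 28.49 − 2.850 = 25.64 μs.
γ_1 = 43.31/25.64 = 1.689; β = √(1 − 1/γ²) = √0.6495.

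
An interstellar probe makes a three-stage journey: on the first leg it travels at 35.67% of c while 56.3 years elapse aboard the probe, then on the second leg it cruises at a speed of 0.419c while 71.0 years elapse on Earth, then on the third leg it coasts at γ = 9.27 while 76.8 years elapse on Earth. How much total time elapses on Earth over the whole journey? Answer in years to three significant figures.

Leg 1: β = 0.3567; γ = 1/√(1 − 0.3567²) = 1/√0.8728 = 1.070; Δt_1 = 1.070 × 56.3 = 60.26 years.
Leg 2: 71.0 years is already measured on Earth.
Leg 3: 76.8 years is already measured on Earth.
Total: 60.26 + 71.00 + 76.80 years.

Δt = 208 years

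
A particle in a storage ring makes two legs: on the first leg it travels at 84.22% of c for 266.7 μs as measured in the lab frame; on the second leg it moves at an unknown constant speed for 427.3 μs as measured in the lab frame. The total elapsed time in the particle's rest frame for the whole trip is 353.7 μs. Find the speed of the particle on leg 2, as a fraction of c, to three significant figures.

β = 0.871

Leg 1: β = 0.8422; γ = 1/√(1 − 0.8422²) = 1/√0.2907 = 1.855; τ_1 = 266.7/1.855 = 143.8 μs.
Leg 2: speed unknown; τ_2 = 427.3/γ_2.
Total proper time: 143.8 + τ_2 = 353.7, so τ_2 = 353.7 − 143.8 = 209.9 μs.
γ_2 = 427.3/209.9 = 2.036; β = √(1 − 1/γ²) = √0.7587.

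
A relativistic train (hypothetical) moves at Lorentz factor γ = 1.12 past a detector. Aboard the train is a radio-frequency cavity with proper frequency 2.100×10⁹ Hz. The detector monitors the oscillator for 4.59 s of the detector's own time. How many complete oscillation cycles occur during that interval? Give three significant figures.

N = 8.61×10⁹

γ = 1.12
During 4.59 s of lab time, the oscillator's proper time advances by τ = Δt/γ = 4.59/1.120 = 4.098 s = 4.098×10⁰ s.
N = f × τ = 2.100×10⁹ × 4.098×10⁰ = 8.606×10⁹.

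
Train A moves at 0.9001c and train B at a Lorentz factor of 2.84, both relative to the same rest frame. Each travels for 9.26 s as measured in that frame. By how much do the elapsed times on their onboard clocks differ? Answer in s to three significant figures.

A: γ = 1/√(1 − 0.9001²) = 1/√0.1898 = 2.295; τ_A = 9.26/2.295 = 4.034 s.
B: γ = 2.84; τ_B = 9.26/2.840 = 3.261 s.

|τ_A − τ_B| = 0.774 s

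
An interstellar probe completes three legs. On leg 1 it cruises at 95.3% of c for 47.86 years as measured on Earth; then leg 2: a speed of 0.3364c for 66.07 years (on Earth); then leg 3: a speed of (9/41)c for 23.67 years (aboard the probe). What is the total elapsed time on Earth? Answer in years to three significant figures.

Δt = 138 years

Leg 1: 47.86 years is already measured on Earth.
Leg 2: 66.07 years is already measured on Earth.
Leg 3: γ = 1/√(1 − (9/41)²) = 41/40 = 1.025; Δt_3 = 1.025 × 23.67 = 24.26 years.
Total: 47.86 + 66.07 + 24.26 years.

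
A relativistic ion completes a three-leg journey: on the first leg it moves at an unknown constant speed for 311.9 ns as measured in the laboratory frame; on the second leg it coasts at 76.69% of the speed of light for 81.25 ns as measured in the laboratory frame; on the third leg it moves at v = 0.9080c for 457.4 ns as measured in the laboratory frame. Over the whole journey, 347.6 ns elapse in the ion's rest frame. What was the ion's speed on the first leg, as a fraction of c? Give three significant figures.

β = 0.943

Leg 1: speed unknown; τ_1 = 311.9/γ_1.
Leg 2: β = 0.7669; γ = 1/√(1 − 0.7669²) = 1/√0.4119 = 1.558; τ_2 = 81.25/1.558 = 52.14 ns.
Leg 3: γ = 1/√(1 − 0.9080²) = 1/√0.1755 = 2.387; τ_3 = 457.4/2.387 = 191.6 ns.
Total proper time: τ_1 + 52.14 + 191.6 = 347.6, so τ_1 = 347.6 − 243.8 = 103.8 ns.
γ_1 = 311.9/103.8 = 3.004; β = √(1 − 1/γ²) = √0.8892.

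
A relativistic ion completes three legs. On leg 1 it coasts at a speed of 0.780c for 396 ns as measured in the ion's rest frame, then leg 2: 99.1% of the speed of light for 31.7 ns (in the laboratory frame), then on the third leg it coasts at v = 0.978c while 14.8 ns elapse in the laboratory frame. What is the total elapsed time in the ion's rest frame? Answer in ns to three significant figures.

τ = 403 ns

Leg 1: 396 ns is already measured in the ion's rest frame.
Leg 2: β = 0.991; γ = 1/√(1 − 0.991²) = 1/√0.01792 = 7.470; τ_2 = 31.7/7.470 = 4.243 ns.
Leg 3: γ = 1/√(1 − 0.978²) = 1/√0.04352 = 4.794; τ_3 = 14.8/4.794 = 3.087 ns.
Total: 396.0 + 4.243 + 3.087 ns.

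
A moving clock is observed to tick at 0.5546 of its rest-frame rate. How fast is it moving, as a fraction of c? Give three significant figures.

β = 0.832

Rate ratio = 1/γ, so γ = 1/0.5546 = 1.803.
β = √(1 − 1/γ²) = √(1 − 0.5546²) = √0.6924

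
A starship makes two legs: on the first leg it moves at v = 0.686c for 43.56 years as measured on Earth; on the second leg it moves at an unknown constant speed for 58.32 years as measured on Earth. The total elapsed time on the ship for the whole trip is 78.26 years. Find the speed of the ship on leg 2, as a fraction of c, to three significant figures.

Leg 1: γ = 1/√(1 − 0.686²) = 1/√0.5294 = 1.374; τ_1 = 43.56/1.374 = 31.69 years.
Leg 2: speed unknown; τ_2 = 58.32/γ_2.
Total proper time: 31.69 + τ_2 = 78.26, so τ_2 = 78.26 − 31.69 = 46.57 years.
γ_2 = 58.32/46.57 = 1.252; β = √(1 − 1/γ²) = √0.3625.

β = 0.602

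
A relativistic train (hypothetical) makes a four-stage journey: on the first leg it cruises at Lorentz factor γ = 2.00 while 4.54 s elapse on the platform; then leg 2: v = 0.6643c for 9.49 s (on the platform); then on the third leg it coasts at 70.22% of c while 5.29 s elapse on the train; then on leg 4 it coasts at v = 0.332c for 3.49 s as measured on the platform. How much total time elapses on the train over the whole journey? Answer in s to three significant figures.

Leg 1: γ = 2.00; τ_1 = 4.54/2.000 = 2.270 s.
Leg 2: γ = 1/√(1 − 0.6643²) = 1/√0.5587 = 1.338; τ_2 = 9.49/1.338 = 7.093 s.
Leg 3: 5.29 s is already measured on the train.
Leg 4: γ = 1/√(1 − 0.332²) = 1/√0.8898 = 1.060; τ_4 = 3.49/1.060 = 3.292 s.
Total: 2.270 + 7.093 + 5.290 + 3.292 s.

τ = 17.9 s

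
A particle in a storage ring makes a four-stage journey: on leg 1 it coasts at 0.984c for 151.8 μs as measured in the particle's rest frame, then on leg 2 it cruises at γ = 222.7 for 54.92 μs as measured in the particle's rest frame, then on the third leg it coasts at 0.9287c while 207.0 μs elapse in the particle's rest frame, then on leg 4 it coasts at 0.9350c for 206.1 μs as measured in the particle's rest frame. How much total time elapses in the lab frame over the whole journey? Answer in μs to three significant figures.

Δt = 1.42×10⁴ μs

Leg 1: γ = 1/√(1 − 0.984²) = 1/√0.03174 = 5.613; Δt_1 = 5.613 × 151.8 = 852.0 μs.
Leg 2: γ = 222.7; Δt_2 = 222.7 × 54.92 = 1.223×10⁴ μs.
Leg 3: γ = 1/√(1 − 0.9287²) = 1/√0.1375 = 2.697; Δt_3 = 2.697 × 207.0 = 558.2 μs.
Leg 4: γ = 1/√(1 − 0.9350²) = 1/√0.1258 = 2.820; Δt_4 = 2.820 × 206.1 = 581.1 μs.
Total: 852.0 + 1.223×10⁴ + 558.2 + 581.1 μs.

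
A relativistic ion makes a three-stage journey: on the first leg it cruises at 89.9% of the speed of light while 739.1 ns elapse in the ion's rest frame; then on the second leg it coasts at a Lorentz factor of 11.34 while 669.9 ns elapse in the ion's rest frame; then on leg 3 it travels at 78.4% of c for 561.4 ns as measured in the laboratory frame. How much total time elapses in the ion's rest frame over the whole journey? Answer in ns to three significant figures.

τ = 1760 ns

Leg 1: 739.1 ns is already measured in the ion's rest frame.
Leg 2: 669.9 ns is already measured in the ion's rest frame.
Leg 3: β = 0.784; γ = 1/√(1 − 0.784²) = 1/√0.3853 = 1.611; τ_3 = 561.4/1.611 = 348.5 ns.
Total: 739.1 + 669.9 + 348.5 ns.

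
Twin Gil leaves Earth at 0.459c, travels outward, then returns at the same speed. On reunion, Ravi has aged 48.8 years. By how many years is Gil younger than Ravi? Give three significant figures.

Δt − τ = 5.44 years

γ = 1/√(1 − 0.459²) = 1/√0.7893 = 1.126
Gil's elapsed proper time: τ = 48.8/1.126 = 43.36 years.
Age gap = Δt − τ = 48.8 − 43.36 years.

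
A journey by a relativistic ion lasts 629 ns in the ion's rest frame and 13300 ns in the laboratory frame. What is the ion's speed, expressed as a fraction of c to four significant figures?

β = 0.9989

The proper time is measured in the ion's rest frame (both events occur at the ion's location); Δt is measured in the laboratory frame. γ = Δt/τ = 13300/629 = 21.14.
β = √(1 − 1/γ²) = √(1 − 0.002237) = √0.9978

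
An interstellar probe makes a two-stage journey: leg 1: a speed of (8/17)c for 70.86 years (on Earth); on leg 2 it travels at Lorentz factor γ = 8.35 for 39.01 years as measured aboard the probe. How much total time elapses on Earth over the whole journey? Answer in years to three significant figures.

Leg 1: 70.86 years is already measured on Earth.
Leg 2: γ = 8.35; Δt_2 = 8.350 × 39.01 = 325.7 years.
Total: 70.86 + 325.7 years.

Δt = 397 years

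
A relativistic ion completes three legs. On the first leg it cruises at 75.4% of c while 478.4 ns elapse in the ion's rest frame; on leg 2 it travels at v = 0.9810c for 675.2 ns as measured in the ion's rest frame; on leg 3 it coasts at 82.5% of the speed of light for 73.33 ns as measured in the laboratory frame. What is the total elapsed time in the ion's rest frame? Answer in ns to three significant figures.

τ = 1200 ns

Leg 1: 478.4 ns is already measured in the ion's rest frame.
Leg 2: 675.2 ns is already measured in the ion's rest frame.
Leg 3: β = 0.825; γ = 1/√(1 − 0.825²) = 1/√0.3194 = 1.769; τ_3 = 73.33/1.769 = 41.44 ns.
Total: 478.4 + 675.2 + 41.44 ns.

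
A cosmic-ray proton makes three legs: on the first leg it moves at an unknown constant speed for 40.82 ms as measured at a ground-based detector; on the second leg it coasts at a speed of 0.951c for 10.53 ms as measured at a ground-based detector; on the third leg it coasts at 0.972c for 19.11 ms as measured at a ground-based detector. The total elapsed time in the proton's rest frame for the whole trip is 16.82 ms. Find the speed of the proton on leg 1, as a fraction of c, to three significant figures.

β = 0.975

Leg 1: speed unknown; τ_1 = 40.82/γ_1.
Leg 2: γ = 1/√(1 − 0.951²) = 1/√0.09560 = 3.234; τ_2 = 10.53/3.234 = 3.256 ms.
Leg 3: γ = 1/√(1 − 0.972²) = 1/√0.05522 = 4.256; τ_3 = 19.11/4.256 = 4.490 ms.
Total proper time: τ_1 + 3.256 + 4.490 = 16.82, so τ_1 = 16.82 − 7.746 = 9.074 ms.
γ_1 = 40.82/9.074 = 4.499; β = √(1 − 1/γ²) = √0.9506.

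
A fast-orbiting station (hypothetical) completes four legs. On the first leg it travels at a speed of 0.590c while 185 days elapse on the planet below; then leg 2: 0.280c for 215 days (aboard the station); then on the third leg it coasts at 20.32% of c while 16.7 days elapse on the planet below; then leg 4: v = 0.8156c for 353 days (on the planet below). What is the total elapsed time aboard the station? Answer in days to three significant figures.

τ = 585 days

Leg 1: γ = 1/√(1 − 0.590²) = 1/√0.6519 = 1.239; τ_1 = 185/1.239 = 149.4 days.
Leg 2: 215 days is already measured aboard the station.
Leg 3: β = 0.2032; γ = 1/√(1 − 0.2032²) = 1/√0.9587 = 1.021; τ_3 = 16.7/1.021 = 16.35 days.
Leg 4: γ = 1/√(1 − 0.8156²) = 1/√0.3348 = 1.728; τ_4 = 353/1.728 = 204.3 days.
Total: 149.4 + 215.0 + 16.35 + 204.3 days.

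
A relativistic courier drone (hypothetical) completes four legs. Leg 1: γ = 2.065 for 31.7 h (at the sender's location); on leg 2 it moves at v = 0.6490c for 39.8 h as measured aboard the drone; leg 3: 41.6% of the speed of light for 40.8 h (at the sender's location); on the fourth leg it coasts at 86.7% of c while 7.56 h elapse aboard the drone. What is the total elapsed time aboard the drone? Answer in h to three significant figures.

Leg 1: γ = 2.065; τ_1 = 31.7/2.065 = 15.35 h.
Leg 2: 39.8 h is already measured aboard the drone.
Leg 3: β = 0.416; γ = 1/√(1 − 0.416²) = 1/√0.8269 = 1.100; τ_3 = 40.8/1.100 = 37.10 h.
Leg 4: 7.56 h is already measured aboard the drone.
Total: 15.35 + 39.80 + 37.10 + 7.560 h.

τ = 99.8 h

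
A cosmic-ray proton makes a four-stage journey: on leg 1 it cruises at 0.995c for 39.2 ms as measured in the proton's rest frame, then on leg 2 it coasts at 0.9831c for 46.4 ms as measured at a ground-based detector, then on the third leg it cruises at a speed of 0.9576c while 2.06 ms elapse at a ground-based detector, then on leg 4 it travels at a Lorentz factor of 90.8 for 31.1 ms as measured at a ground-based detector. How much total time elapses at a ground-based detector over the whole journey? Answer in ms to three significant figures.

Δt = 472 ms

Leg 1: γ = 1/√(1 − 0.995²) = 1/√0.009975 = 10.01; Δt_1 = 10.01 × 39.2 = 392.5 ms.
Leg 2: 46.4 ms is already measured at a ground-based detector.
Leg 3: 2.06 ms is already measured at a ground-based detector.
Leg 4: 31.1 ms is already measured at a ground-based detector.
Total: 392.5 + 46.40 + 2.060 + 31.10 ms.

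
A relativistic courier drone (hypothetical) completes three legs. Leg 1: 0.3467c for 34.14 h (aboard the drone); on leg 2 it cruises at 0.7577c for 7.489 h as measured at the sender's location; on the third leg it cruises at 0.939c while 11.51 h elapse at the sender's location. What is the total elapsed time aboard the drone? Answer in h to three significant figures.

Leg 1: 34.14 h is already measured aboard the drone.
Leg 2: γ = 1/√(1 − 0.7577²) = 1/√0.4259 = 1.532; τ_2 = 7.489/1.532 = 4.887 h.
Leg 3: γ = 1/√(1 − 0.939²) = 1/√0.1183 = 2.908; τ_3 = 11.51/2.908 = 3.958 h.
Total: 34.14 + 4.887 + 3.958 h.

τ = 43.0 h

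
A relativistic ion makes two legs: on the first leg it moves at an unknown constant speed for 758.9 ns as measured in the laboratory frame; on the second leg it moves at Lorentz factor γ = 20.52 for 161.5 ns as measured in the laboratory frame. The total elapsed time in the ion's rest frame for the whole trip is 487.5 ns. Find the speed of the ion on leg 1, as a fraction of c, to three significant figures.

Leg 1: speed unknown; τ_1 = 758.9/γ_1.
Leg 2: γ = 20.52; τ_2 = 161.5/20.52 = 7.870 ns.
Total proper time: τ_1 + 7.870 = 487.5, so τ_1 = 487.5 − 7.870 = 479.6 ns.
γ_1 = 758.9/479.6 = 1.582; β = √(1 − 1/γ²) = √0.6006.

β = 0.775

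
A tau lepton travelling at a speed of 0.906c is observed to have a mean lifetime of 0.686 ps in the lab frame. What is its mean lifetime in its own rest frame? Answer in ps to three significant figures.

γ = 1/√(1 − 0.906²) = 1/√0.1792 = 2.363
The lab-frame lifetime is the dilated interval; the proper lifetime is τ₀ = Δt/γ = 0.686/2.363 ps.

τ₀ = 0.290 ps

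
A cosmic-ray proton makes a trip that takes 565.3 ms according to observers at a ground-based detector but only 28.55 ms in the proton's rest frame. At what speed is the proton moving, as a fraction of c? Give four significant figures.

The proper time is measured in the proton's rest frame (both events occur at the proton's location); Δt is measured at a ground-based detector. γ = Δt/τ = 565.3/28.55 = 19.80.
β = √(1 − 1/γ²) = √(1 − 0.002551) = √0.9974

β = 0.9987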